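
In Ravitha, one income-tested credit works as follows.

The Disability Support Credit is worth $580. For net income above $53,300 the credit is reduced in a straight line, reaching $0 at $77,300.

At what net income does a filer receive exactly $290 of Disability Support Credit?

$290 is 290/580 of the full $580, so 290/580 of the $24,000 range has been used: income = $53,300 + $24,000 × 290/580 = $65,300.

$65,300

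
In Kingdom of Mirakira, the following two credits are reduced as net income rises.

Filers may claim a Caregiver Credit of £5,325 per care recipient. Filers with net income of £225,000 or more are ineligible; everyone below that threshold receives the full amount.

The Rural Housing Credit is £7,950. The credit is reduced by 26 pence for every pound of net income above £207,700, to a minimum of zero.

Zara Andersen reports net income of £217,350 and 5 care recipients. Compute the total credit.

Caregiver Credit: base = 5 × £5,325 = £26,625. £217,350 is below the £225,000 cutoff, so the full £26,625 applies.
Rural Housing Credit: 26% of the £9,650 excess over £207,700 is £2,509; credit = £7,950 − £2,509 = £5,441.
Total: £26,625 + £5,441 = £32,066.

£32,066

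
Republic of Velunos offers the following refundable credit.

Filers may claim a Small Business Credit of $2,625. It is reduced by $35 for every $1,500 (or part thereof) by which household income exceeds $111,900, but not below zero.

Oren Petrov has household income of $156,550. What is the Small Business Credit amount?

$1,575

Small Business Credit: income exceeds $111,900 by $44,650, which is 30 full-or-partial $1,500 increments; reduction = 30 × $35 = $1,050, leaving $1,575.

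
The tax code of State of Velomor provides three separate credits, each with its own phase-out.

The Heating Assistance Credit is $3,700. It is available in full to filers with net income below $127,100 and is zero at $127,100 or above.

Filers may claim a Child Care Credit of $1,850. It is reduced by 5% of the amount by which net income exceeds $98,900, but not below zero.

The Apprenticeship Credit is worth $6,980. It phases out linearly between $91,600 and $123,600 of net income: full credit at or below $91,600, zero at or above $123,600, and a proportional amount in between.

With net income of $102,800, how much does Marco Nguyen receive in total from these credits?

$9,892

Heating Assistance Credit: $102,800 is below the $127,100 cutoff, so the full $3,700 applies.
Child Care Credit: 5% of the $3,900 excess over $98,900 is $195; credit = $1,850 − $195 = $1,655.
Apprenticeship Credit: $102,800 is $11,200 into a $32,000 phase-out range, leaving 20,800/32,000 of the credit: $6,980 × 20,800/32,000 = $4,537.
Total: $3,700 + $1,655 + $4,537 = $9,892.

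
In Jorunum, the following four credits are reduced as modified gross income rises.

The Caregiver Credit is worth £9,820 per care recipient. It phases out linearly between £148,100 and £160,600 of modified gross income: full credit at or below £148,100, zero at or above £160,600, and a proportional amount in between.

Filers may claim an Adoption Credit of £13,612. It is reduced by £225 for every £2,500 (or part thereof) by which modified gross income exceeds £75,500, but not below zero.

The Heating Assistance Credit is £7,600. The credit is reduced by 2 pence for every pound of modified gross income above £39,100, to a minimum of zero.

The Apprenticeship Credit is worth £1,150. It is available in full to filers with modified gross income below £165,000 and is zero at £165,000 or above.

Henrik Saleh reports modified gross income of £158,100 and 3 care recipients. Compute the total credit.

£18,224

Caregiver Credit: base = 3 × £9,820 = £29,460. £158,100 is £10,000 into a £12,500 phase-out range, leaving 2,500/12,500 of the credit: £29,460 × 2,500/12,500 = £5,892.
Adoption Credit: income exceeds £75,500 by £82,600, which is 34 full-or-partial £2,500 increments; reduction = 34 × £225 = £7,650, leaving £5,962.
Heating Assistance Credit: 2% of the £119,000 excess over £39,100 is £2,380; credit = £7,600 − £2,380 = £5,220.
Apprenticeship Credit: £158,100 is below the £165,000 cutoff, so the full £1,150 applies.
Total: £5,892 + £5,962 + £5,220 + £1,150 = £18,224.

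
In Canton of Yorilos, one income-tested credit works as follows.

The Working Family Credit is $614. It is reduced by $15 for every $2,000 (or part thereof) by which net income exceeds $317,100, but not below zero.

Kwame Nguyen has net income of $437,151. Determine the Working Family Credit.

$0

Working Family Credit: income exceeds $317,100 by $120,051 → 61 increments × $15 = $915 ≥ base, so the credit is $0.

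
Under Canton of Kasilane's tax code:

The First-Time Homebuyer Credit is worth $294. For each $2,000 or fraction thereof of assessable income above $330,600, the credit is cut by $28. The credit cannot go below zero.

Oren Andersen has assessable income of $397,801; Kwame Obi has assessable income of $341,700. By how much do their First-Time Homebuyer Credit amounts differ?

$126

Oren ($397,801): First-Time Homebuyer Credit: income exceeds $330,600 by $67,201 → 34 increments × $28 = $952 ≥ base, so the credit is $0.
Kwame ($341,700): First-Time Homebuyer Credit: income exceeds $330,600 by $11,100, which is 6 full-or-partial $2,000 increments; reduction = 6 × $28 = $168, leaving $126.
Difference: |$0 − $126| = $126.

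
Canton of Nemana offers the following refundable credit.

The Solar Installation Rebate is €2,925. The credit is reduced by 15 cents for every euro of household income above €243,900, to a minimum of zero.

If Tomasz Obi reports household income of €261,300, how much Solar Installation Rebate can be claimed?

€315

Solar Installation Rebate: 15% of the €17,400 excess over €243,900 is €2,610; credit = €2,925 − €2,610 = €315.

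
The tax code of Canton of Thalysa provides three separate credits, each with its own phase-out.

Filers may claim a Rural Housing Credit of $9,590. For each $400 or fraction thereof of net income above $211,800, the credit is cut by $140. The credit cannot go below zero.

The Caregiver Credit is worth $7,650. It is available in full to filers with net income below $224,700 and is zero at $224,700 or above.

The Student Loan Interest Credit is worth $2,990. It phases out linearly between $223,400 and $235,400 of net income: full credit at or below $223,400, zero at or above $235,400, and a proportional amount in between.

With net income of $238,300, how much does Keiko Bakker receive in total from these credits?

Rural Housing Credit: income exceeds $211,800 by $26,500, which is 67 full-or-partial $400 increments; reduction = 67 × $140 = $9,380, leaving $210.
Caregiver Credit: $238,300 meets or exceeds the $224,700 cutoff, so the credit is $0.
Student Loan Interest Credit: $238,300 is at or above $235,400, so the credit is $0.
Total: $210 + $0 + $0 = $210.

$210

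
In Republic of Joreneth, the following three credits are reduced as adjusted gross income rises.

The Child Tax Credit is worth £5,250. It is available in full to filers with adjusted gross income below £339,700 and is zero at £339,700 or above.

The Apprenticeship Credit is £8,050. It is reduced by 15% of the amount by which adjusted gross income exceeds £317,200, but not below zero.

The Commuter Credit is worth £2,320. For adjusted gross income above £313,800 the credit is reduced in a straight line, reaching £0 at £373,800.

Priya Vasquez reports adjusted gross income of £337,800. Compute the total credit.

Child Tax Credit: £337,800 is below the £339,700 cutoff, so the full £5,250 applies.
Apprenticeship Credit: 15% of the £20,600 excess over £317,200 is £3,090; credit = £8,050 − £3,090 = £4,960.
Commuter Credit: £337,800 is £24,000 into a £60,000 phase-out range, leaving 36,000/60,000 of the credit: £2,320 × 36,000/60,000 = £1,392.
Total: £5,250 + £4,960 + £1,392 = £11,602.

£11,602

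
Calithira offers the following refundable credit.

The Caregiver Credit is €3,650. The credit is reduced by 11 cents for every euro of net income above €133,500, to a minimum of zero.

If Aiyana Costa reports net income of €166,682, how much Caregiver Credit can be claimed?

€0

Caregiver Credit: 11% of the €33,182 excess over €133,500 is €3,650.02 ≥ base, so the credit is €0.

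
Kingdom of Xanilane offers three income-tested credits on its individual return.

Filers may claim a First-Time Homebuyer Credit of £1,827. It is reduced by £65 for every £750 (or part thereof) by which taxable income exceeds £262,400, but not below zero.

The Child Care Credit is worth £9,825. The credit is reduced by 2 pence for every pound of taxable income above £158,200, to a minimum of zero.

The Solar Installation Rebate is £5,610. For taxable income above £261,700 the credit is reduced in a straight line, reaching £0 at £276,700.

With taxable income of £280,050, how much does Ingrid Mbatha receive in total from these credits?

£7,655

First-Time Homebuyer Credit: income exceeds £262,400 by £17,650, which is 24 full-or-partial £750 increments; reduction = 24 × £65 = £1,560, leaving £267.
Child Care Credit: 2% of the £121,850 excess over £158,200 is £2,437; credit = £9,825 − £2,437 = £7,388.
Solar Installation Rebate: £280,050 is at or above £276,700, so the credit is £0.
Total: £267 + £7,388 + £0 = £7,655.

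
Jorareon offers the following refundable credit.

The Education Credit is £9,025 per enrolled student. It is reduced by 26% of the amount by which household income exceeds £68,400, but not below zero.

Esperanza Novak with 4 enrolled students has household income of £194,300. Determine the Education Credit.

Education Credit: base = 4 × £9,025 = £36,100. 26% of the £125,900 excess over £68,400 is £32,734; credit = £36,100 − £32,734 = £3,366.

£3,366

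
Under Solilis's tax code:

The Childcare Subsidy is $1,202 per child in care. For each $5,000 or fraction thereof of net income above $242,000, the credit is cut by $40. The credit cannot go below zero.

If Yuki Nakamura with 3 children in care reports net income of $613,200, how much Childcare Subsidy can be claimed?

$606

Childcare Subsidy: base = 3 × $1,202 = $3,606. income exceeds $242,000 by $371,200, which is 75 full-or-partial $5,000 increments; reduction = 75 × $40 = $3,000, leaving $606.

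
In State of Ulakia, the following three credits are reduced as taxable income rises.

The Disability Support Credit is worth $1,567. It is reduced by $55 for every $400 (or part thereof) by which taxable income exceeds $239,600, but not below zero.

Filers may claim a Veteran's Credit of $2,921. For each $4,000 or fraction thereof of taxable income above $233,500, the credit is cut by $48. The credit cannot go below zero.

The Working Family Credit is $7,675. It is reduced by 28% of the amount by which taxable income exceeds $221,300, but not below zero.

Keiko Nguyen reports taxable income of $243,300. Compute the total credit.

Disability Support Credit: income exceeds $239,600 by $3,700, which is 10 full-or-partial $400 increments; reduction = 10 × $55 = $550, leaving $1,017.
Veteran's Credit: income exceeds $233,500 by $9,800, which is 3 full-or-partial $4,000 increments; reduction = 3 × $48 = $144, leaving $2,777.
Working Family Credit: 28% of the $22,000 excess over $221,300 is $6,160; credit = $7,675 − $6,160 = $1,515.
Total: $1,017 + $2,777 + $1,515 = $5,309.

$5,309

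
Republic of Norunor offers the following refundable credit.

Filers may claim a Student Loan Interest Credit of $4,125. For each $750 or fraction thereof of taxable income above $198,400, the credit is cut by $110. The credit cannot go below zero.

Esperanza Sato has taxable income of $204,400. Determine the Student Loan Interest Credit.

$3,245

Student Loan Interest Credit: income exceeds $198,400 by $6,000, which is 8 full-or-partial $750 increments; reduction = 8 × $110 = $880, leaving $3,245.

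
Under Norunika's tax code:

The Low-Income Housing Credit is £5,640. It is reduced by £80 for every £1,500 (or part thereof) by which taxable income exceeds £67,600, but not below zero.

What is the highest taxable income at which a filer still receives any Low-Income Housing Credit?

£172,600

After 70 increments the reduction is 70 × £80 = £5,600, leaving £40; one more increment wipes it out. Increment 70 ends at excess 70 × £1,500 = £105,000, so the highest qualifying income is £67,600 + £105,000 = £172,600.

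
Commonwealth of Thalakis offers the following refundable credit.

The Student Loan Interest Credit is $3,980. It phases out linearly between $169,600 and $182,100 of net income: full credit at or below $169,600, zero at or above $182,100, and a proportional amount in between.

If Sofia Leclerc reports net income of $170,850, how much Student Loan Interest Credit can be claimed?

$3,582

Student Loan Interest Credit: $170,850 is $1,250 into a $12,500 phase-out range, leaving 11,250/12,500 of the credit: $3,980 × 11,250/12,500 = $3,582.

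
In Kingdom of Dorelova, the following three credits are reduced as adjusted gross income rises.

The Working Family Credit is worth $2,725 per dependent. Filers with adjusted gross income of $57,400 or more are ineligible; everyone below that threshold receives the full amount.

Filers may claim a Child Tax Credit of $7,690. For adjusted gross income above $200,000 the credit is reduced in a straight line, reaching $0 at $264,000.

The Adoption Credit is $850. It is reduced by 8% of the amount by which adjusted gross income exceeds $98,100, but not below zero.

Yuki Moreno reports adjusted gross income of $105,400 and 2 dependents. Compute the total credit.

Working Family Credit: base = 2 × $2,725 = $5,450. $105,400 meets or exceeds the $57,400 cutoff, so the credit is $0.
Child Tax Credit: $105,400 is at or below the $200,000 threshold, so the full $7,690 applies.
Adoption Credit: 8% of the $7,300 excess over $98,100 is $584; credit = $850 − $584 = $266.
Total: $0 + $7,690 + $266 = $7,956.

$7,956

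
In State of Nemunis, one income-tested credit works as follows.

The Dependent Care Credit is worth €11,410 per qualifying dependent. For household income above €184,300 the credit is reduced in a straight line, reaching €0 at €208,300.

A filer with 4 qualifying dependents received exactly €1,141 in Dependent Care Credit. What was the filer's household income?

Full credit = 4 × €11,410 = €45,640.
€1,141 is 1,141/45,640 of the full €45,640, so 44,499/45,640 of the €24,000 range has been used: income = €184,300 + €24,000 × 44,499/45,640 = €207,700.

€207,700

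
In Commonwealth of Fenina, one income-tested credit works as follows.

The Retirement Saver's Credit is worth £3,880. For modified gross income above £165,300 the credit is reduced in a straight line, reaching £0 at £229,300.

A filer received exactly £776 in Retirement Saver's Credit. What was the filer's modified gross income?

£216,500

£776 is 776/3,880 of the full £3,880, so 3,104/3,880 of the £64,000 range has been used: income = £165,300 + £64,000 × 3,104/3,880 = £216,500.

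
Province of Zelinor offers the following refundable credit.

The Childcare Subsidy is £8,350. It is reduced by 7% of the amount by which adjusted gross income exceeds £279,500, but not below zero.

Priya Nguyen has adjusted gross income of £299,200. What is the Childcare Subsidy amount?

Childcare Subsidy: 7% of the £19,700 excess over £279,500 is £1,379; credit = £8,350 − £1,379 = £6,971.

£6,971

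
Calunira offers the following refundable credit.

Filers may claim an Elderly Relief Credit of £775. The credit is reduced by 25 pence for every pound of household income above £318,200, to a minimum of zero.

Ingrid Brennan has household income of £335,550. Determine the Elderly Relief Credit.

Elderly Relief Credit: 25% of the £17,350 excess over £318,200 is £4,337.50 ≥ base, so the credit is £0.

£0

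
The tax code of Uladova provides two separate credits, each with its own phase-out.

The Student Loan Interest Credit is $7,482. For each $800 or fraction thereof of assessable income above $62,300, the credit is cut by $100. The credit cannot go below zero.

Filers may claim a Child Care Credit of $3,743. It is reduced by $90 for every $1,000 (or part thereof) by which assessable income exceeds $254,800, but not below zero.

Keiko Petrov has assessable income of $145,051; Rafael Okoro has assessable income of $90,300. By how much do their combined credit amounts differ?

$3,982

Keiko ($145,051): Student Loan Interest Credit: income exceeds $62,300 by $82,751 → 104 increments × $100 = $10,400 ≥ base, so the credit is $0. Child Care Credit: $145,051 is at or below the $254,800 threshold, so the full $3,743 applies. total $0 + $3,743 = $3,743
Rafael ($90,300): Student Loan Interest Credit: income exceeds $62,300 by $28,000, which is 35 full-or-partial $800 increments; reduction = 35 × $100 = $3,500, leaving $3,982. Child Care Credit: $90,300 is at or below the $254,800 threshold, so the full $3,743 applies. total $3,982 + $3,743 = $7,725
Difference: |$3,743 − $7,725| = $3,982.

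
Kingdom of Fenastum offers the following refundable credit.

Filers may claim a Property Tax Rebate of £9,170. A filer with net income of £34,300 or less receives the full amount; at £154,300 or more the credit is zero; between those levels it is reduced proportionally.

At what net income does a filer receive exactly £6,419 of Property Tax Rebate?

£6,419 is 6,419/9,170 of the full £9,170, so 2,751/9,170 of the £120,000 range has been used: income = £34,300 + £120,000 × 2,751/9,170 = £70,300.

£70,300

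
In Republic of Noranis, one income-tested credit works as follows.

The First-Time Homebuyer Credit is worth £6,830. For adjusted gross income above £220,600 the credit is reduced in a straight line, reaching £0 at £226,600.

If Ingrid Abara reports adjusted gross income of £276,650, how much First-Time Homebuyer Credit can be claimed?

First-Time Homebuyer Credit: £276,650 is at or above £226,600, so the credit is £0.

£0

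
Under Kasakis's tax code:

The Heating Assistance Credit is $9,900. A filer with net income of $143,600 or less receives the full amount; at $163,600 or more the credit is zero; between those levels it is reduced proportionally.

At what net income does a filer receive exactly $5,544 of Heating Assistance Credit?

$5,544 is 5,544/9,900 of the full $9,900, so 4,356/9,900 of the $20,000 range has been used: income = $143,600 + $20,000 × 4,356/9,900 = $152,400.

$152,400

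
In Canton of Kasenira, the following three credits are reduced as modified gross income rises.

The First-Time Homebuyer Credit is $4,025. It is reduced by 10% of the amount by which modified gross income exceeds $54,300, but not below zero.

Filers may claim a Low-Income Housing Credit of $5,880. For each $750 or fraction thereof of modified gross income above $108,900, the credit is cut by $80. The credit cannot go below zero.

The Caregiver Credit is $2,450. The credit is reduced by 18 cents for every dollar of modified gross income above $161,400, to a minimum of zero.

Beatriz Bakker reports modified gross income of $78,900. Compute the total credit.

First-Time Homebuyer Credit: 10% of the $24,600 excess over $54,300 is $2,460; credit = $4,025 − $2,460 = $1,565.
Low-Income Housing Credit: $78,900 is at or below the $108,900 threshold, so the full $5,880 applies.
Caregiver Credit: $78,900 is at or below the $161,400 threshold, so the full $2,450 applies.
Total: $1,565 + $5,880 + $2,450 = $9,895.

$9,895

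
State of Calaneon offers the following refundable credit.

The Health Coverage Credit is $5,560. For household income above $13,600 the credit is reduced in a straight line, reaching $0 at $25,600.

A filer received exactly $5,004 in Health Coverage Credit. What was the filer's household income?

$14,800

$5,004 is 5,004/5,560 of the full $5,560, so 556/5,560 of the $12,000 range has been used: income = $13,600 + $12,000 × 556/5,560 = $14,800.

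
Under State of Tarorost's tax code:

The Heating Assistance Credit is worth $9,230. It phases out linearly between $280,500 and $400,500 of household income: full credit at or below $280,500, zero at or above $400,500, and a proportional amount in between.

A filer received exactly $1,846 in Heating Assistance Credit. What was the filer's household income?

$1,846 is 1,846/9,230 of the full $9,230, so 7,384/9,230 of the $120,000 range has been used: income = $280,500 + $120,000 × 7,384/9,230 = $376,500.

$376,500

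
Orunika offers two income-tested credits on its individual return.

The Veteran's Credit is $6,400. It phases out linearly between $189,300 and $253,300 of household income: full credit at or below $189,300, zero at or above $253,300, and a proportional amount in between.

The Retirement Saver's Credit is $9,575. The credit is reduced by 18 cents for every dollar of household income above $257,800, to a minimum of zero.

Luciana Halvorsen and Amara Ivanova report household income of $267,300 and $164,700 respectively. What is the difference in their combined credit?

Luciana ($267,300): Veteran's Credit: $267,300 is at or above $253,300, so the credit is $0. Retirement Saver's Credit: 18% of the $9,500 excess over $257,800 is $1,710; credit = $9,575 − $1,710 = $7,865. total $0 + $7,865 = $7,865
Amara ($164,700): Veteran's Credit: $164,700 is at or below the $189,300 threshold, so the full $6,400 applies. Retirement Saver's Credit: $164,700 is at or below the $257,800 threshold, so the full $9,575 applies. total $6,400 + $9,575 = $15,975
Difference: |$7,865 − $15,975| = $8,110.

$8,110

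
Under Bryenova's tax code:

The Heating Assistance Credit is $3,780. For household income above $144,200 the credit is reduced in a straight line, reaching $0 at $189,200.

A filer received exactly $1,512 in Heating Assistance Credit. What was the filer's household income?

$171,200

$1,512 is 1,512/3,780 of the full $3,780, so 2,268/3,780 of the $45,000 range has been used: income = $144,200 + $45,000 × 2,268/3,780 = $171,200.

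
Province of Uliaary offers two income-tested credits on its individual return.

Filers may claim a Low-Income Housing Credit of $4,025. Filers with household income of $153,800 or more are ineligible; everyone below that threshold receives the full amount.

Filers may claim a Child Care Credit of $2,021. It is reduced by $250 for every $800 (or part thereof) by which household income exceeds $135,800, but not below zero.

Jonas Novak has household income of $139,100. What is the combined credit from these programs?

Low-Income Housing Credit: $139,100 is below the $153,800 cutoff, so the full $4,025 applies.
Child Care Credit: income exceeds $135,800 by $3,300, which is 5 full-or-partial $800 increments; reduction = 5 × $250 = $1,250, leaving $771.
Total: $4,025 + $771 = $4,796.

$4,796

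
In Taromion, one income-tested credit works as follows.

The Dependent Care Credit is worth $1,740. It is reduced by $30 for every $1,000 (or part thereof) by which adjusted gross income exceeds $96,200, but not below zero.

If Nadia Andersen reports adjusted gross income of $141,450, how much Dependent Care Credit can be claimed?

$360

Dependent Care Credit: income exceeds $96,200 by $45,250, which is 46 full-or-partial $1,000 increments; reduction = 46 × $30 = $1,380, leaving $360.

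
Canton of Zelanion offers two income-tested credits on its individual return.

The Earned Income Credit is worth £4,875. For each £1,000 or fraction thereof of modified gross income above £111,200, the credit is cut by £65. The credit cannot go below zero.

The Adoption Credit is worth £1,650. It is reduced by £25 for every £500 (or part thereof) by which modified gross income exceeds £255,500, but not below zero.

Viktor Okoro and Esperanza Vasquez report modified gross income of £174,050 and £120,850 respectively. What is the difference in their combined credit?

£3,445

Viktor (£174,050): Earned Income Credit: income exceeds £111,200 by £62,850, which is 63 full-or-partial £1,000 increments; reduction = 63 × £65 = £4,095, leaving £780. Adoption Credit: £174,050 is at or below the £255,500 threshold, so the full £1,650 applies. total £780 + £1,650 = £2,430
Esperanza (£120,850): Earned Income Credit: income exceeds £111,200 by £9,650, which is 10 full-or-partial £1,000 increments; reduction = 10 × £65 = £650, leaving £4,225. Adoption Credit: £120,850 is at or below the £255,500 threshold, so the full £1,650 applies. total £4,225 + £1,650 = £5,875
Difference: |£2,430 − £5,875| = £3,445.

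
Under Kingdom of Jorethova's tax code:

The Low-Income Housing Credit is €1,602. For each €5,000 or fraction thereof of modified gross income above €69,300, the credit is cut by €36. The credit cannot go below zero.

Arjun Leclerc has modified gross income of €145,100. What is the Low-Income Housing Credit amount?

€1,026

Low-Income Housing Credit: income exceeds €69,300 by €75,800, which is 16 full-or-partial €5,000 increments; reduction = 16 × €36 = €576, leaving €1,026.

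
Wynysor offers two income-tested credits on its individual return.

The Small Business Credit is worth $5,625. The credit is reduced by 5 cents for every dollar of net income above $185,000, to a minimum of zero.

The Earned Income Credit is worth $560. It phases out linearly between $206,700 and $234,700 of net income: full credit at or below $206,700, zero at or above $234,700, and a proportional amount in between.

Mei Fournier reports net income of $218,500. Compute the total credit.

Small Business Credit: 5% of the $33,500 excess over $185,000 is $1,675; credit = $5,625 − $1,675 = $3,950.
Earned Income Credit: $218,500 is $11,800 into a $28,000 phase-out range, leaving 16,200/28,000 of the credit: $560 × 16,200/28,000 = $324.
Total: $3,950 + $324 = $4,274.

$4,274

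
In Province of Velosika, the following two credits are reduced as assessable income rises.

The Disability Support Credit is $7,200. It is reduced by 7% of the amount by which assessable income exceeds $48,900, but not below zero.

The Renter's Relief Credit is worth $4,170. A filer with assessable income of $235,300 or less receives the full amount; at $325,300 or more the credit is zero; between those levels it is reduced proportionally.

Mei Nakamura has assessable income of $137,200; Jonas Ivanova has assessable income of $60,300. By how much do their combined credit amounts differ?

$5,383

Mei ($137,200): Disability Support Credit: 7% of the $88,300 excess over $48,900 is $6,181; credit = $7,200 − $6,181 = $1,019. Renter's Relief Credit: $137,200 is at or below the $235,300 threshold, so the full $4,170 applies. total $1,019 + $4,170 = $5,189
Jonas ($60,300): Disability Support Credit: 7% of the $11,400 excess over $48,900 is $798; credit = $7,200 − $798 = $6,402. Renter's Relief Credit: $60,300 is at or below the $235,300 threshold, so the full $4,170 applies. total $6,402 + $4,170 = $10,572
Difference: |$5,189 − $10,572| = $5,383.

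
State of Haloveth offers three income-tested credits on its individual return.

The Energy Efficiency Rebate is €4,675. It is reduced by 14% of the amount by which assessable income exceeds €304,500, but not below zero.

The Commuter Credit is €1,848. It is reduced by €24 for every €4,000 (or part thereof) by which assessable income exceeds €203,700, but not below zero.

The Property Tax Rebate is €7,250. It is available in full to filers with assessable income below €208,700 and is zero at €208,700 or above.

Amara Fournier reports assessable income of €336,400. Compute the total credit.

€1,241

Energy Efficiency Rebate: 14% of the €31,900 excess over €304,500 is €4,466; credit = €4,675 − €4,466 = €209.
Commuter Credit: income exceeds €203,700 by €132,700, which is 34 full-or-partial €4,000 increments; reduction = 34 × €24 = €816, leaving €1,032.
Property Tax Rebate: €336,400 meets or exceeds the €208,700 cutoff, so the credit is €0.
Total: €209 + €1,032 + €0 = €1,241.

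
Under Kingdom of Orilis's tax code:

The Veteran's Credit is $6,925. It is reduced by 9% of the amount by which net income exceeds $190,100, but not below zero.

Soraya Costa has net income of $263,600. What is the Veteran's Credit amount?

$310

Veteran's Credit: 9% of the $73,500 excess over $190,100 is $6,615; credit = $6,925 − $6,615 = $310.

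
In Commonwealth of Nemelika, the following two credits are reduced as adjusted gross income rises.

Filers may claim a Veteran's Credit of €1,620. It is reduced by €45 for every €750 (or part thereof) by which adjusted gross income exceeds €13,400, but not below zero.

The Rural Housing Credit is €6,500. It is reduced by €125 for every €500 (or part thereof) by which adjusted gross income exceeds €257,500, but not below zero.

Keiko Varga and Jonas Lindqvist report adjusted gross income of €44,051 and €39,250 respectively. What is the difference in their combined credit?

Keiko (€44,051): Veteran's Credit: income exceeds €13,400 by €30,651 → 41 increments × €45 = €1,845 ≥ base, so the credit is €0. Rural Housing Credit: €44,051 is at or below the €257,500 threshold, so the full €6,500 applies. total €0 + €6,500 = €6,500
Jonas (€39,250): Veteran's Credit: income exceeds €13,400 by €25,850, which is 35 full-or-partial €750 increments; reduction = 35 × €45 = €1,575, leaving €45. Rural Housing Credit: €39,250 is at or below the €257,500 threshold, so the full €6,500 applies. total €45 + €6,500 = €6,545
Difference: |€6,500 − €6,545| = €45.

€45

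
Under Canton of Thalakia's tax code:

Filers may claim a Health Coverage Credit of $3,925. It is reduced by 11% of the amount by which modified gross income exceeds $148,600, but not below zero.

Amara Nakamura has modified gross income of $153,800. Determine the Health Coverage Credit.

$3,353

Health Coverage Credit: 11% of the $5,200 excess over $148,600 is $572; credit = $3,925 − $572 = $3,353.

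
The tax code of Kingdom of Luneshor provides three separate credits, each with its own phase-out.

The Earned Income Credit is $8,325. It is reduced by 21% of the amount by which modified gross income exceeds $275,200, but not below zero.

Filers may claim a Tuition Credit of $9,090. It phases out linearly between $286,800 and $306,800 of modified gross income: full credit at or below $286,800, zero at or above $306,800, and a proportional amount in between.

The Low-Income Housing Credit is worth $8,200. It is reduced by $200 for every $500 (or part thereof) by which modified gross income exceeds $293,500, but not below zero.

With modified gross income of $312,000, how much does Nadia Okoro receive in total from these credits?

Earned Income Credit: 21% of the $36,800 excess over $275,200 is $7,728; credit = $8,325 − $7,728 = $597.
Tuition Credit: $312,000 is at or above $306,800, so the credit is $0.
Low-Income Housing Credit: income exceeds $293,500 by $18,500, which is 37 full-or-partial $500 increments; reduction = 37 × $200 = $7,400, leaving $800.
Total: $597 + $0 + $800 = $1,397.

$1,397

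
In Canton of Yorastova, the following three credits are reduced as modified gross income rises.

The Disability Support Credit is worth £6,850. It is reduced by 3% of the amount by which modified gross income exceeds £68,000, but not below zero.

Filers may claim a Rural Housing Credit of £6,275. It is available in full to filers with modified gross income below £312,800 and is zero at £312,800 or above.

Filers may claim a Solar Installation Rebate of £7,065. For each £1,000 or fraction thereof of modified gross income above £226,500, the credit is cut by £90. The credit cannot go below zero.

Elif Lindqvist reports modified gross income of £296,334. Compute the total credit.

£7,040

Disability Support Credit: 3% of the £228,334 excess over £68,000 is £6,850.02 ≥ base, so the credit is £0.
Rural Housing Credit: £296,334 is below the £312,800 cutoff, so the full £6,275 applies.
Solar Installation Rebate: income exceeds £226,500 by £69,834, which is 70 full-or-partial £1,000 increments; reduction = 70 × £90 = £6,300, leaving £765.
Total: £0 + £6,275 + £765 = £7,040.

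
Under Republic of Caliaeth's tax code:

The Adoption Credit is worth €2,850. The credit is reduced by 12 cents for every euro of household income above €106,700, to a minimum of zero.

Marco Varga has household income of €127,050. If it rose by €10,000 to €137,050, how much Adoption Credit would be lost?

€408

At €127,050 — 12% of the €20,350 excess over €106,700 is €2,442; credit = €2,850 − €2,442 = €408.
At €137,050 — 12% of the €30,350 excess over €106,700 is €3,642 ≥ base, so the credit is €0.
Lost: €408 − €0 = €408.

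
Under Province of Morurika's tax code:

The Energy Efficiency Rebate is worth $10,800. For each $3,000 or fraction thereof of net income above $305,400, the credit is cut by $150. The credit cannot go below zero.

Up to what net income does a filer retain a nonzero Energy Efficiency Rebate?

After 71 increments the reduction is 71 × $150 = $10,650, leaving $150; one more increment wipes it out. Increment 71 ends at excess 71 × $3,000 = $213,000, so the highest qualifying income is $305,400 + $213,000 = $518,400.

$518,400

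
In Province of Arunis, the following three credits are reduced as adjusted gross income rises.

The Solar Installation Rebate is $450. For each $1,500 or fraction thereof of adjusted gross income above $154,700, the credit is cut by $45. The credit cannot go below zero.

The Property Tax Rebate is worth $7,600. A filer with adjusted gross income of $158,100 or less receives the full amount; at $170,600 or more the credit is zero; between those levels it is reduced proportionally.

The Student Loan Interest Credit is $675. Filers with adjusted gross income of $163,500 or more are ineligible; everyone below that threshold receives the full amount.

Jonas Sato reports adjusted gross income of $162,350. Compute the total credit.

Solar Installation Rebate: income exceeds $154,700 by $7,650, which is 6 full-or-partial $1,500 increments; reduction = 6 × $45 = $270, leaving $180.
Property Tax Rebate: $162,350 is $4,250 into a $12,500 phase-out range, leaving 8,250/12,500 of the credit: $7,600 × 8,250/12,500 = $5,016.
Student Loan Interest Credit: $162,350 is below the $163,500 cutoff, so the full $675 applies.
Total: $180 + $5,016 + $675 = $5,871.

$5,871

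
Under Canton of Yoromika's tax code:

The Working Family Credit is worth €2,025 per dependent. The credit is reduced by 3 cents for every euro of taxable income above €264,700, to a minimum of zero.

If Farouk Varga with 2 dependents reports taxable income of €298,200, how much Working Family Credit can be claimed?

Working Family Credit: base = 2 × €2,025 = €4,050. 3% of the €33,500 excess over €264,700 is €1,005; credit = €4,050 − €1,005 = €3,045.

€3,045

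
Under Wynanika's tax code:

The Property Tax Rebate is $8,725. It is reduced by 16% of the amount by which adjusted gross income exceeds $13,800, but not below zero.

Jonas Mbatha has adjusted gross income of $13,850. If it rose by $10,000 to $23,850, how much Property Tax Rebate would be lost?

At $13,850 — 16% of the $50 excess over $13,800 is $8; credit = $8,725 − $8 = $8,717.
At $23,850 — 16% of the $10,050 excess over $13,800 is $1,608; credit = $8,725 − $1,608 = $7,117.
Lost: $8,717 − $7,117 = $1,600.

$1,600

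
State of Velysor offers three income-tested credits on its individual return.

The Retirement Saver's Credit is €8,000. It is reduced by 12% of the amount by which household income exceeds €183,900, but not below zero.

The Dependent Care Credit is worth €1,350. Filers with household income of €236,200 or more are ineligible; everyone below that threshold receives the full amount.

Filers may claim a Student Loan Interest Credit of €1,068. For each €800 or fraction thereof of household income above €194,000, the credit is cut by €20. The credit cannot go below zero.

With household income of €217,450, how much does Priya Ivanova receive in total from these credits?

€5,792

Retirement Saver's Credit: 12% of the €33,550 excess over €183,900 is €4,026; credit = €8,000 − €4,026 = €3,974.
Dependent Care Credit: €217,450 is below the €236,200 cutoff, so the full €1,350 applies.
Student Loan Interest Credit: income exceeds €194,000 by €23,450, which is 30 full-or-partial €800 increments; reduction = 30 × €20 = €600, leaving €468.
Total: €3,974 + €1,350 + €468 = €5,792.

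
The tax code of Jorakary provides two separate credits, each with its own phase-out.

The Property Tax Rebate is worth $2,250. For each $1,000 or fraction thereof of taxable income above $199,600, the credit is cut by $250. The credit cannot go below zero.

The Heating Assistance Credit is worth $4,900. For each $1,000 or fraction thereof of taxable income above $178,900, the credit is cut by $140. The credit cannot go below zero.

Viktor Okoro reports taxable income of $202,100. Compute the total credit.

$3,040

Property Tax Rebate: income exceeds $199,600 by $2,500, which is 3 full-or-partial $1,000 increments; reduction = 3 × $250 = $750, leaving $1,500.
Heating Assistance Credit: income exceeds $178,900 by $23,200, which is 24 full-or-partial $1,000 increments; reduction = 24 × $140 = $3,360, leaving $1,540.
Total: $1,500 + $1,540 = $3,040.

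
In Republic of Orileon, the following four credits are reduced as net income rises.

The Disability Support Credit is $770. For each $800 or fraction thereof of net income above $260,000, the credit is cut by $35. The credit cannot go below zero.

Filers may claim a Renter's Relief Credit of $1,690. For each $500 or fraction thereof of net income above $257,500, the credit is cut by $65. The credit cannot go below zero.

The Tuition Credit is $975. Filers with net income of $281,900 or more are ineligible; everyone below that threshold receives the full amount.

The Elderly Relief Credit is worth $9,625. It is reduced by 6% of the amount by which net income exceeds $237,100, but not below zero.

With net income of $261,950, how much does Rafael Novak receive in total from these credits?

$10,879

Disability Support Credit: income exceeds $260,000 by $1,950, which is 3 full-or-partial $800 increments; reduction = 3 × $35 = $105, leaving $665.
Renter's Relief Credit: income exceeds $257,500 by $4,450, which is 9 full-or-partial $500 increments; reduction = 9 × $65 = $585, leaving $1,105.
Tuition Credit: $261,950 is below the $281,900 cutoff, so the full $975 applies.
Elderly Relief Credit: 6% of the $24,850 excess over $237,100 is $1,491; credit = $9,625 − $1,491 = $8,134.
Total: $665 + $1,105 + $975 + $8,134 = $10,879.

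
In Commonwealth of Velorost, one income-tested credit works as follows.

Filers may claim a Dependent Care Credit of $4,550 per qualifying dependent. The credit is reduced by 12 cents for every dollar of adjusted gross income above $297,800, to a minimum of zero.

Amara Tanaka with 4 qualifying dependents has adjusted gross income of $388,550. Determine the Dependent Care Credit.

Dependent Care Credit: base = 4 × $4,550 = $18,200. 12% of the $90,750 excess over $297,800 is $10,890; credit = $18,200 − $10,890 = $7,310.

$7,310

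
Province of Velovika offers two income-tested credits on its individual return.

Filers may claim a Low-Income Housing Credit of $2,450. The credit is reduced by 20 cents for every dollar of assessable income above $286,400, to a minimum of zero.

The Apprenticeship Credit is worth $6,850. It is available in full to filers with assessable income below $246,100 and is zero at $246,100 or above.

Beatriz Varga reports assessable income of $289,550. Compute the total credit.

Low-Income Housing Credit: 20% of the $3,150 excess over $286,400 is $630; credit = $2,450 − $630 = $1,820.
Apprenticeship Credit: $289,550 meets or exceeds the $246,100 cutoff, so the credit is $0.
Total: $1,820 + $0 = $1,820.

$1,820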